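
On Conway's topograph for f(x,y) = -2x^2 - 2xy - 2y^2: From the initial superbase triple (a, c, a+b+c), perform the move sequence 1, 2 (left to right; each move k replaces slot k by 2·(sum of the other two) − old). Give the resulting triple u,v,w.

start (-2,-2,-6) = (f(1,0),f(0,1),f(1,1))
replace slot 1: 2·((-2)+(-6)) − (-2) = -14 → (-14,-2,-6)
replace slot 2: 2·((-14)+(-6)) − (-2) = -38 → (-14,-38,-6)

-14,-38,-6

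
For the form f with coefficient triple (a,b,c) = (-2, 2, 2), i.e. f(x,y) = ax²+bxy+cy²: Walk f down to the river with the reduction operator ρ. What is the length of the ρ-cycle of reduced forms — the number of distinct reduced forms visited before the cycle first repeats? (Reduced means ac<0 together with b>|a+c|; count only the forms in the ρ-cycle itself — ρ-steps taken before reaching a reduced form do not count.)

D = 20, ⌊√D⌋ = 4
river: ρ → (2,2,-2)
river: ρ → (-2,2,2)
ρ-cycle length = 2 (tail of 0 descent steps not counted)

2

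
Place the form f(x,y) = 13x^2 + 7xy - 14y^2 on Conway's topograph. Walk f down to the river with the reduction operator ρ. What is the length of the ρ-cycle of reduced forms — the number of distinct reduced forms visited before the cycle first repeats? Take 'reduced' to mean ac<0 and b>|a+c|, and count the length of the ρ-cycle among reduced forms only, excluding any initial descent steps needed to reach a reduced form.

D = 777, ⌊√D⌋ = 27
river: ρ → (-14,21,6)
river: ρ → (6,27,-2)
river: ρ → (-2,25,19)
river: ρ → (19,13,-8)
river: ρ → (-8,19,13)
river: ρ → (13,7,-14)
ρ-cycle length = 6 (tail of 0 descent steps not counted)

6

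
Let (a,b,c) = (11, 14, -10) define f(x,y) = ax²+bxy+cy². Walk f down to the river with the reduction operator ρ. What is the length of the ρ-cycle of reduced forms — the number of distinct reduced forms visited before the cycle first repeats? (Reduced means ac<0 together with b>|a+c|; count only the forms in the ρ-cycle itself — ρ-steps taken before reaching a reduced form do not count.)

D = 636, ⌊√D⌋ = 25
river: ρ → (-10,6,15)
river: ρ → (15,24,-1)
river: ρ → (-1,24,15)
river: ρ → (15,6,-10)
river: ρ → (-10,14,11)
river: ρ → (11,8,-13)
river: ρ → (-13,18,6)
river: ρ → (6,18,-13)
river: ρ → (-13,8,11)
river: ρ → (11,14,-10)
ρ-cycle length = 10 (tail of 0 descent steps not counted)

10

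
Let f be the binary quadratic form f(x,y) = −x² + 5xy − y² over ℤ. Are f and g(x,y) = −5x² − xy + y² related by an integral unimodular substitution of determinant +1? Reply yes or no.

D₁ = 21, D₂ = 21
river cycle of f (length 2): (-1, 3, 3), (3, 3, -1)
river cycle of g (length 2): (1, 3, -3), (-3, 3, 1)
cycles differ ⇒ inequivalent

no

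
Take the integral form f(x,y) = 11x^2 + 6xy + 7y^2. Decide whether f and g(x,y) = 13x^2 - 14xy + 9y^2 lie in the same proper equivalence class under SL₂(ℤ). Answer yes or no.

D₁ = -272, D₂ = -272
f: flip: (11,6,7)→(7,-6,11)
f: reduced (well bottom): (7,-6,11) with a≤c, −a<b≤a
g: translate: b→12 (≡-14 mod 26), so (13,-14,9)→(13,12,8)
g: flip: (13,12,8)→(8,-12,13)
g: translate: b→4 (≡-12 mod 16), so (8,-12,13)→(8,4,9)
g: reduced (well bottom): (8,4,9) with a≤c, −a<b≤a
reduced forms (7, -6, 11) vs (8, 4, 9) ⇒ inequivalent

no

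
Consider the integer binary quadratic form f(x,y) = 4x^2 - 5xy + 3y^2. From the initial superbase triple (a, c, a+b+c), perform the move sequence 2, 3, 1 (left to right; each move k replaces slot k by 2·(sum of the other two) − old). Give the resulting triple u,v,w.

start (4,3,2) = (f(1,0),f(0,1),f(1,1))
replace slot 2: 2·(4+2) − 3 = 9 → (4,9,2)
replace slot 3: 2·(4+9) − 2 = 24 → (4,9,24)
replace slot 1: 2·(9+24) − 4 = 62 → (62,9,24)

62,9,24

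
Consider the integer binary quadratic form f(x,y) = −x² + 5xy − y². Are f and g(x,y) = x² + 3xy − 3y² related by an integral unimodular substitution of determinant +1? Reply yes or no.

D₁ = 21, D₂ = 21
river cycle of f (length 2): (-1, 3, 3), (3, 3, -1)
river cycle of g (length 2): (-3, 3, 1), (1, 3, -3)
cycles differ ⇒ inequivalent

no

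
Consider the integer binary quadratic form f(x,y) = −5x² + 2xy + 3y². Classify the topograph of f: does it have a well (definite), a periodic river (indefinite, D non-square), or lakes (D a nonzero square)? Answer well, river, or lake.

D = b²−4ac = 2² − 4·(-5)·3 = 64
D = 8² is a perfect square ⇒ form factors over ℤ ⇒ lakes

lake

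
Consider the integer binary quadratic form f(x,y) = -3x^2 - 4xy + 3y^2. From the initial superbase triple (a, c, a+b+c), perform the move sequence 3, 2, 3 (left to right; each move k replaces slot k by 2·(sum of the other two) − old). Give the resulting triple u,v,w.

start (-3,3,-4) = (f(1,0),f(0,1),f(1,1))
replace slot 3: 2·((-3)+3) − (-4) = 4 → (-3,3,4)
replace slot 2: 2·((-3)+4) − 3 = -1 → (-3,-1,4)
replace slot 3: 2·((-3)+(-1)) − 4 = -12 → (-3,-1,-12)

-3,-1,-12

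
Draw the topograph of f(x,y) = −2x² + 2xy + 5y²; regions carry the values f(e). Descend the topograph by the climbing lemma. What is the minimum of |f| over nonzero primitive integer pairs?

descent: ρ → (5,-2,-2)
descent: ρ → (-2,6,1)  [lands on river]
river: ρ → (1,6,-2)
closes: descent 2, river 2
min |a| on river = 1

1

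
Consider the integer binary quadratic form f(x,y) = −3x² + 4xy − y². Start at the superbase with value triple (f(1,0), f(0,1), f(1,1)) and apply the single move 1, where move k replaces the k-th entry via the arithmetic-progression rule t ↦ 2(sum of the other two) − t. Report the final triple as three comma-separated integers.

start (-3,-1,0) = (f(1,0),f(0,1),f(1,1))
replace slot 1: 2·((-1)+0) − (-3) = 1 → (1,-1,0)

1,-1,0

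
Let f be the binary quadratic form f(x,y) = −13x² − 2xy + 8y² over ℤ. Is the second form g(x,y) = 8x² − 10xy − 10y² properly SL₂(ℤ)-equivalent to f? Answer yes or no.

D₁ = 420, D₂ = 420
river cycle of f (length 4): (8, 18, -3), (-3, 18, 8), (8, 14, -7), (-7, 14, 8)
river cycle of g (length 6): (-10, 10, 8), (8, 6, -12), (-12, 18, 2), (2, 18, -12), (-12, 6, 8), (8, 10, -10)
cycles differ ⇒ inequivalent

no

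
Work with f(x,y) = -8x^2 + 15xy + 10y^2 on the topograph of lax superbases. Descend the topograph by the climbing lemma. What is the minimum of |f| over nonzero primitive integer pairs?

river: ρ → (10,5,-13)
river: ρ → (-13,21,2)
river: ρ → (2,23,-2)
river: ρ → (-2,21,13)
river: ρ → (13,5,-10)
river: ρ → (-10,15,8)
river: ρ → (8,17,-8)
river: ρ → (-8,15,10)
closes: descent 0, river 8
min |a| on river = 2

2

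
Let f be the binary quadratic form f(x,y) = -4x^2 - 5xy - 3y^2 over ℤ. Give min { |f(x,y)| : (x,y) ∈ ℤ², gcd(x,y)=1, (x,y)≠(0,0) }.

translate: b→-3 (≡5 mod 8), so (4,5,3)→(4,-3,2)
flip: (4,-3,2)→(2,3,4)
translate: b→-1 (≡3 mod 4), so (2,3,4)→(2,-1,3)
reduced (well bottom): (2,-1,3) with a≤c, −a<b≤a
well minimum |f| = |-2| = 2 (negative-definite)

2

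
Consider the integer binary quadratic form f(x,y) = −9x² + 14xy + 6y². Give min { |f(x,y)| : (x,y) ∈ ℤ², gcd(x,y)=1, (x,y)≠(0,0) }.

river: ρ → (6,10,-13)
river: ρ → (-13,16,3)
river: ρ → (3,20,-1)
river: ρ → (-1,20,3)
river: ρ → (3,16,-13)
river: ρ → (-13,10,6)
river: ρ → (6,14,-9)
river: ρ → (-9,4,11)
river: ρ → (11,18,-2)
river: ρ → (-2,18,11)
river: ρ → (11,4,-9)
river: ρ → (-9,14,6)
closes: descent 0, river 12
min |a| on river = 1

1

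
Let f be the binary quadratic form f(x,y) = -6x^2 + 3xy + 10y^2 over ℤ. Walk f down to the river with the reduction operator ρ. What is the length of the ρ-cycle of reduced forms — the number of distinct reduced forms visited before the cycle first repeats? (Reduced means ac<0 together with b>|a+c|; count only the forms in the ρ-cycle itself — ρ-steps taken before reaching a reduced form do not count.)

D = 249, ⌊√D⌋ = 15
descent: ρ → (10,-3,-6)
descent: ρ → (-6,15,1)  [lands on river]
river: ρ → (1,15,-6)
river: ρ → (-6,9,7)
river: ρ → (7,5,-8)
river: ρ → (-8,11,4)
river: ρ → (4,13,-5)
river: ρ → (-5,7,10)
river: ρ → (10,13,-2)
river: ρ → (-2,15,3)
river: ρ → (3,15,-2)
river: ρ → (-2,13,10)
river: ρ → (10,7,-5)
river: ρ → (-5,13,4)
river: ρ → (4,11,-8)
river: ρ → (-8,5,7)
river: ρ → (7,9,-6)
ρ-cycle length = 16 (tail of 2 descent steps not counted)

16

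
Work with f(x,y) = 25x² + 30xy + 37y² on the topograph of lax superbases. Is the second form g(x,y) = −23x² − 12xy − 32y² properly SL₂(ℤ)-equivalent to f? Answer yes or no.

D₁ = -2800, D₂ = -2800
f: translate: b→-20 (≡30 mod 50), so (25,30,37)→(25,-20,32)
f: reduced (well bottom): (25,-20,32) with a≤c, −a<b≤a
g is negative-definite; reduce −g:
−g: reduced (well bottom): (23,12,32) with a≤c, −a<b≤a
flip sign back: reduced form of g is (-23,-12,-32)
reduced forms (25, -20, 32) vs (-23, -12, -32) ⇒ inequivalent

no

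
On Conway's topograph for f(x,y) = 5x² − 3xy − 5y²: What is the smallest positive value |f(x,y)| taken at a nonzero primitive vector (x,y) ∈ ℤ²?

descent: ρ → (-5,3,5)  [lands on river]
river: ρ → (5,7,-3)
river: ρ → (-3,5,7)
river: ρ → (7,9,-1)
river: ρ → (-1,9,7)
river: ρ → (7,5,-3)
river: ρ → (-3,7,5)
river: ρ → (5,3,-5)
river: ρ → (-5,7,3)
river: ρ → (3,5,-7)
river: ρ → (-7,9,1)
river: ρ → (1,9,-7)
river: ρ → (-7,5,3)
river: ρ → (3,7,-5)
closes: descent 1, river 14
min |a| on river = 1

1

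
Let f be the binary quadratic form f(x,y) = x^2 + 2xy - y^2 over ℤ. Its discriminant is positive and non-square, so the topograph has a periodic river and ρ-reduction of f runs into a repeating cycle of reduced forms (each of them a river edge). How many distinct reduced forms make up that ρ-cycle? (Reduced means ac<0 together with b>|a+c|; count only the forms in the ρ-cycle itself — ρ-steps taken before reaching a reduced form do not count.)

D = 8, ⌊√D⌋ = 2
river: ρ → (-1,2,1)
river: ρ → (1,2,-1)
ρ-cycle length = 2 (tail of 0 descent steps not counted)

2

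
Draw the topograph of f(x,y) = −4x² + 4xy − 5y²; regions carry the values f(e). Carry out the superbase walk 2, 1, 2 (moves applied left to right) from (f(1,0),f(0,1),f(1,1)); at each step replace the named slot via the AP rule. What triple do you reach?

start (-4,-5,-5) = (f(1,0),f(0,1),f(1,1))
replace slot 2: 2·((-4)+(-5)) − (-5) = -13 → (-4,-13,-5)
replace slot 1: 2·((-13)+(-5)) − (-4) = -32 → (-32,-13,-5)
replace slot 2: 2·((-32)+(-5)) − (-13) = -61 → (-32,-61,-5)

-32,-61,-5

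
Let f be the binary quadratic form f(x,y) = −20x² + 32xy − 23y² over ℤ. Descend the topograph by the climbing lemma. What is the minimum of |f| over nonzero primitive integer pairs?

translate: b→8 (≡-32 mod 40), so (20,-32,23)→(20,8,11)
flip: (20,8,11)→(11,-8,20)
reduced (well bottom): (11,-8,20) with a≤c, −a<b≤a
well minimum |f| = |-11| = 11 (negative-definite)

11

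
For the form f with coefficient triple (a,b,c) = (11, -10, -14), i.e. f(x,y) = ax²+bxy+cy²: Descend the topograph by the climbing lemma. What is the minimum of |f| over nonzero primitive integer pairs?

descent: ρ → (-14,10,11)  [lands on river]
river: ρ → (11,12,-13)
river: ρ → (-13,14,10)
river: ρ → (10,26,-1)
river: ρ → (-1,26,10)
river: ρ → (10,14,-13)
river: ρ → (-13,12,11)
river: ρ → (11,10,-14)
river: ρ → (-14,18,7)
river: ρ → (7,24,-5)
river: ρ → (-5,26,2)
river: ρ → (2,26,-5)
river: ρ → (-5,24,7)
river: ρ → (7,18,-14)
closes: descent 1, river 14
min |a| on river = 1

1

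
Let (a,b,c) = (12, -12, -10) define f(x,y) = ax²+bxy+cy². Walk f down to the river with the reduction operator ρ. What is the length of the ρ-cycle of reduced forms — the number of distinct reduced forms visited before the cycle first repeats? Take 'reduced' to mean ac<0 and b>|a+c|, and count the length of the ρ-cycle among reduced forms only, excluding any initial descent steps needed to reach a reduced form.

D = 624, ⌊√D⌋ = 24
descent: ρ → (-10,12,12)  [lands on river]
river: ρ → (12,12,-10)
river: ρ → (-10,8,14)
river: ρ → (14,20,-4)
river: ρ → (-4,20,14)
river: ρ → (14,8,-10)
ρ-cycle length = 6 (tail of 1 descent step not counted)

6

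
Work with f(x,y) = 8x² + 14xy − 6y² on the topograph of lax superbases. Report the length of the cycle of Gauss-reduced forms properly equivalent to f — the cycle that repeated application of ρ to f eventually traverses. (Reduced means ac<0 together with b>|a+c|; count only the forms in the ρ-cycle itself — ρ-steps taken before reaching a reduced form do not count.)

D = 388, ⌊√D⌋ = 19
river: ρ → (-6,10,12)
river: ρ → (12,14,-4)
river: ρ → (-4,18,4)
river: ρ → (4,14,-12)
river: ρ → (-12,10,6)
river: ρ → (6,14,-8)
river: ρ → (-8,18,2)
river: ρ → (2,18,-8)
river: ρ → (-8,14,6)
river: ρ → (6,10,-12)
river: ρ → (-12,14,4)
river: ρ → (4,18,-4)
river: ρ → (-4,14,12)
river: ρ → (12,10,-6)
river: ρ → (-6,14,8)
river: ρ → (8,18,-2)
river: ρ → (-2,18,8)
river: ρ → (8,14,-6)
ρ-cycle length = 18 (tail of 0 descent steps not counted)

18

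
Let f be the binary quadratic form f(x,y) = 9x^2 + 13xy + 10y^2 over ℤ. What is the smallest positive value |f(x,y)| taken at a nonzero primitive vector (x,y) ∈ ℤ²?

translate: b→-5 (≡13 mod 18), so (9,13,10)→(9,-5,6)
flip: (9,-5,6)→(6,5,9)
reduced (well bottom): (6,5,9) with a≤c, −a<b≤a
well minimum = a = 6

6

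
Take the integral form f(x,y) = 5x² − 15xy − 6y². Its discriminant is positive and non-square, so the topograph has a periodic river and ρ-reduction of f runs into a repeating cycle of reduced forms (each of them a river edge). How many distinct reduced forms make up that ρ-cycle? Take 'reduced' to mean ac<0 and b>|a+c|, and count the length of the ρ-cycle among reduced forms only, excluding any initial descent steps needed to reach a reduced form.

D = 345, ⌊√D⌋ = 18
descent: ρ → (-6,15,5)  [lands on river]
river: ρ → (5,15,-6)
river: ρ → (-6,9,11)
river: ρ → (11,13,-4)
river: ρ → (-4,11,14)
river: ρ → (14,17,-1)
river: ρ → (-1,17,14)
river: ρ → (14,11,-4)
river: ρ → (-4,13,11)
river: ρ → (11,9,-6)
ρ-cycle length = 10 (tail of 1 descent step not counted)

10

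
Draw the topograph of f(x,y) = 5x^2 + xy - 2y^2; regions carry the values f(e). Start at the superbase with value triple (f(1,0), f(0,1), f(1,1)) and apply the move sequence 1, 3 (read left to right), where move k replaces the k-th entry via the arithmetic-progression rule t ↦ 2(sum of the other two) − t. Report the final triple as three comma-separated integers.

start (5,-2,4) = (f(1,0),f(0,1),f(1,1))
replace slot 1: 2·((-2)+4) − 5 = -1 → (-1,-2,4)
replace slot 3: 2·((-1)+(-2)) − 4 = -10 → (-1,-2,-10)

-1,-2,-10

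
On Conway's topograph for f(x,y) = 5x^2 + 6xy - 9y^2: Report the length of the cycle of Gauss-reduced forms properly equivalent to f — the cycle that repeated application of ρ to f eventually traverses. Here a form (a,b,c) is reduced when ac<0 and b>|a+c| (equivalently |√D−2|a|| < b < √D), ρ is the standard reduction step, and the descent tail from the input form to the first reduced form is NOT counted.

D = 216, ⌊√D⌋ = 14
river: ρ → (-9,12,2)
river: ρ → (2,12,-9)
river: ρ → (-9,6,5)
river: ρ → (5,14,-1)
river: ρ → (-1,14,5)
river: ρ → (5,6,-9)
ρ-cycle length = 6 (tail of 0 descent steps not counted)

6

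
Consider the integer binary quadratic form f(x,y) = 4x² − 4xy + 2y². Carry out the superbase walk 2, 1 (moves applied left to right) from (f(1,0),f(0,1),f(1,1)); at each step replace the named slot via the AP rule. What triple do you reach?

start (4,2,2) = (f(1,0),f(0,1),f(1,1))
replace slot 2: 2·(4+2) − 2 = 10 → (4,10,2)
replace slot 1: 2·(10+2) − 4 = 20 → (20,10,2)

20,10,2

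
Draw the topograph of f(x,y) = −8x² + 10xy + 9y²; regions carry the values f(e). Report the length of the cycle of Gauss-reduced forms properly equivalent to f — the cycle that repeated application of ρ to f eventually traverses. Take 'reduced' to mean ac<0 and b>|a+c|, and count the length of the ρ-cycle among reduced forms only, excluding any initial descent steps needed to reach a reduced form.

D = 388, ⌊√D⌋ = 19
river: ρ → (9,8,-9)
river: ρ → (-9,10,8)
river: ρ → (8,6,-11)
river: ρ → (-11,16,3)
river: ρ → (3,14,-16)
river: ρ → (-16,18,1)
river: ρ → (1,18,-16)
river: ρ → (-16,14,3)
river: ρ → (3,16,-11)
river: ρ → (-11,6,8)
river: ρ → (8,10,-9)
river: ρ → (-9,8,9)
river: ρ → (9,10,-8)
river: ρ → (-8,6,11)
river: ρ → (11,16,-3)
river: ρ → (-3,14,16)
river: ρ → (16,18,-1)
river: ρ → (-1,18,16)
river: ρ → (16,14,-3)
river: ρ → (-3,16,11)
river: ρ → (11,6,-8)
river: ρ → (-8,10,9)
ρ-cycle length = 22 (tail of 0 descent steps not counted)

22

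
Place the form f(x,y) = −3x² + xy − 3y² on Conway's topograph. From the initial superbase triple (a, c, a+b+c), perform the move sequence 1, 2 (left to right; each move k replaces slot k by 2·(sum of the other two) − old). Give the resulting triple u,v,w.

start (-3,-3,-5) = (f(1,0),f(0,1),f(1,1))
replace slot 1: 2·((-3)+(-5)) − (-3) = -13 → (-13,-3,-5)
replace slot 2: 2·((-13)+(-5)) − (-3) = -33 → (-13,-33,-5)

-13,-33,-5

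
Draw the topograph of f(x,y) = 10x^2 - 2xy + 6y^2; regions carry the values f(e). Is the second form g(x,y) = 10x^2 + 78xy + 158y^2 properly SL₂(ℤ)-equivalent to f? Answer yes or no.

D₁ = -236, D₂ = -236
f: flip: (10,-2,6)→(6,2,10)
f: reduced (well bottom): (6,2,10) with a≤c, −a<b≤a
g: translate: b→-2 (≡78 mod 20), so (10,78,158)→(10,-2,6)
g: flip: (10,-2,6)→(6,2,10)
g: reduced (well bottom): (6,2,10) with a≤c, −a<b≤a
reduced forms (6, 2, 10) vs (6, 2, 10) ⇒ equivalent

yes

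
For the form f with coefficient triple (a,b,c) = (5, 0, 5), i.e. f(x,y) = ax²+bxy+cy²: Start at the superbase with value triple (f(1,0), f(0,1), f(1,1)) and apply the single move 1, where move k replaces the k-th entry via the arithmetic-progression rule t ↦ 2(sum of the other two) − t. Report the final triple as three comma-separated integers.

start (5,5,10) = (f(1,0),f(0,1),f(1,1))
replace slot 1: 2·(5+10) − 5 = 25 → (25,5,10)

25,5,10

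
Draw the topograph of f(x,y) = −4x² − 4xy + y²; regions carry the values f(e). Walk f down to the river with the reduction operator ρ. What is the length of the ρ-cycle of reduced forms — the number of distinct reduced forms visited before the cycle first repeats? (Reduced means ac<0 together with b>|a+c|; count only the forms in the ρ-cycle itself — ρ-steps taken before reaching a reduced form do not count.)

D = 32, ⌊√D⌋ = 5
descent: ρ → (1,4,-4)  [lands on river]
river: ρ → (-4,4,1)
ρ-cycle length = 2 (tail of 1 descent step not counted)

2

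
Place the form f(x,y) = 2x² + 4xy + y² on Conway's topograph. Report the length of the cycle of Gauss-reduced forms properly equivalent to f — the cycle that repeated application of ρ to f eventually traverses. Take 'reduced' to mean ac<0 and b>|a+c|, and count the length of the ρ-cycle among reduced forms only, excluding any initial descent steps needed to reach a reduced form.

D = 8, ⌊√D⌋ = 2
descent: ρ → (1,2,-1)  [lands on river]
river: ρ → (-1,2,1)
ρ-cycle length = 2 (tail of 1 descent step not counted)

2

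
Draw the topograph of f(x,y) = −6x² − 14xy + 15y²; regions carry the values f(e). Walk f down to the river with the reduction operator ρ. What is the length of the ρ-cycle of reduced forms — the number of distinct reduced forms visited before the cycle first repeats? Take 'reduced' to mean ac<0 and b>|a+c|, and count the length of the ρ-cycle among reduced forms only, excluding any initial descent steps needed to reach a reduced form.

D = 556, ⌊√D⌋ = 23
descent: ρ → (15,14,-6)  [lands on river]
river: ρ → (-6,22,3)
river: ρ → (3,20,-13)
river: ρ → (-13,6,10)
river: ρ → (10,14,-9)
river: ρ → (-9,22,2)
river: ρ → (2,22,-9)
river: ρ → (-9,14,10)
river: ρ → (10,6,-13)
river: ρ → (-13,20,3)
river: ρ → (3,22,-6)
river: ρ → (-6,14,15)
river: ρ → (15,16,-5)
river: ρ → (-5,14,18)
river: ρ → (18,22,-1)
river: ρ → (-1,22,18)
river: ρ → (18,14,-5)
river: ρ → (-5,16,15)
ρ-cycle length = 18 (tail of 1 descent step not counted)

18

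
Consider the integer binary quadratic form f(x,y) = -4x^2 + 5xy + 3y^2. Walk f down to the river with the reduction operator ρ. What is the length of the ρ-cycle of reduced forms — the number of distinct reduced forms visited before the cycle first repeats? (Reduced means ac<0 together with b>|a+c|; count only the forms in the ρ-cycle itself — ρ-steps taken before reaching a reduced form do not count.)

D = 73, ⌊√D⌋ = 8
river: ρ → (3,7,-2)
river: ρ → (-2,5,6)
river: ρ → (6,7,-1)
river: ρ → (-1,7,6)
river: ρ → (6,5,-2)
river: ρ → (-2,7,3)
river: ρ → (3,5,-4)
river: ρ → (-4,3,4)
river: ρ → (4,5,-3)
river: ρ → (-3,7,2)
river: ρ → (2,5,-6)
river: ρ → (-6,7,1)
river: ρ → (1,7,-6)
river: ρ → (-6,5,2)
river: ρ → (2,7,-3)
river: ρ → (-3,5,4)
river: ρ → (4,3,-4)
river: ρ → (-4,5,3)
ρ-cycle length = 18 (tail of 0 descent steps not counted)

18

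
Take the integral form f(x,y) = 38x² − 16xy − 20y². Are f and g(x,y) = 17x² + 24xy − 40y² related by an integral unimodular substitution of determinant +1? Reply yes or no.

D₁ = 3296, D₂ = 3296
river cycle of f (length 8): (-20, 56, 2), (2, 56, -20), (-20, 24, 34), (34, 44, -10), (-10, 56, 4), (4, 56, -10), (-10, 44, 34), (34, 24, -20)
river cycle of g (length 12): (-40, 56, 1), (1, 56, -40), (-40, 24, 17), (17, 44, -20), (-20, 36, 25), (25, 14, -31), (-31, 48, 8), (8, 48, -31), (-31, 14, 25), (25, 36, -20), … (2 more)
cycles differ ⇒ inequivalent

no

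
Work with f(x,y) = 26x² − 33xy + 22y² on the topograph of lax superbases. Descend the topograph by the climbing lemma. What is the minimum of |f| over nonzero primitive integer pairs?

translate: b→19 (≡-33 mod 52), so (26,-33,22)→(26,19,15)
flip: (26,19,15)→(15,-19,26)
translate: b→11 (≡-19 mod 30), so (15,-19,26)→(15,11,22)
reduced (well bottom): (15,11,22) with a≤c, −a<b≤a
well minimum = a = 15

15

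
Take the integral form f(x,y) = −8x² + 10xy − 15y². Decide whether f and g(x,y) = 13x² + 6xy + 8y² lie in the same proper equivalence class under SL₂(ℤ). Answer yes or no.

D₁ = -380, D₂ = -380
f is negative-definite; reduce −f:
−f: translate: b→6 (≡-10 mod 16), so (8,-10,15)→(8,6,13)
−f: reduced (well bottom): (8,6,13) with a≤c, −a<b≤a
flip sign back: reduced form of f is (-8,-6,-13)
g: flip: (13,6,8)→(8,-6,13)
g: reduced (well bottom): (8,-6,13) with a≤c, −a<b≤a
reduced forms (-8, -6, -13) vs (8, -6, 13) ⇒ inequivalent

no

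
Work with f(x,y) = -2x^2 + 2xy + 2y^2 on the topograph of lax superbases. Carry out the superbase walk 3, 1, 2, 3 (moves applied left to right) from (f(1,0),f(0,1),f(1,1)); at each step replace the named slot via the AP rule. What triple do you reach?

start (-2,2,2) = (f(1,0),f(0,1),f(1,1))
replace slot 3: 2·((-2)+2) − 2 = -2 → (-2,2,-2)
replace slot 1: 2·(2+(-2)) − (-2) = 2 → (2,2,-2)
replace slot 2: 2·(2+(-2)) − 2 = -2 → (2,-2,-2)
replace slot 3: 2·(2+(-2)) − (-2) = 2 → (2,-2,2)

2,-2,2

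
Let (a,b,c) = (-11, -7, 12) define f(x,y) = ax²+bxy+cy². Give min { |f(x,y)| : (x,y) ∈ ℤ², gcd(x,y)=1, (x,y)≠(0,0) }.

descent: ρ → (12,7,-11)  [lands on river]
river: ρ → (-11,15,8)
river: ρ → (8,17,-9)
river: ρ → (-9,19,6)
river: ρ → (6,17,-12)
river: ρ → (-12,7,11)
river: ρ → (11,15,-8)
river: ρ → (-8,17,9)
river: ρ → (9,19,-6)
river: ρ → (-6,17,12)
closes: descent 1, river 10
min |a| on river = 6

6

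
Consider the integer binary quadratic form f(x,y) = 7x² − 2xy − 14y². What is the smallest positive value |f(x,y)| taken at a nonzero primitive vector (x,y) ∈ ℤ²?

descent: ρ → (-14,2,7)
descent: ρ → (7,12,-9)  [lands on river]
river: ρ → (-9,6,10)
river: ρ → (10,14,-5)
river: ρ → (-5,16,7)
closes: descent 2, river 4
min |a| on river = 5

5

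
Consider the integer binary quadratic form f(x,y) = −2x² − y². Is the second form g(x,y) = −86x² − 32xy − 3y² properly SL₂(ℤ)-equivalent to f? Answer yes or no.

D₁ = -8, D₂ = -8
f is negative-definite; reduce −f:
−f: flip: (2,0,1)→(1,0,2)
−f: reduced (well bottom): (1,0,2) with a≤c, −a<b≤a
flip sign back: reduced form of f is (-1,0,-2)
g is negative-definite; reduce −g:
−g: flip: (86,32,3)→(3,-32,86)
−g: translate: b→-2 (≡-32 mod 6), so (3,-32,86)→(3,-2,1)
−g: flip: (3,-2,1)→(1,2,3)
−g: translate: b→0 (≡2 mod 2), so (1,2,3)→(1,0,2)
−g: reduced (well bottom): (1,0,2) with a≤c, −a<b≤a
flip sign back: reduced form of g is (-1,0,-2)
reduced forms (-1, 0, -2) vs (-1, 0, -2) ⇒ equivalent

yes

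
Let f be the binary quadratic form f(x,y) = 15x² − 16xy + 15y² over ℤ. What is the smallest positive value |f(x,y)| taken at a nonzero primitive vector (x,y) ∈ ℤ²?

translate: b→14 (≡-16 mod 30), so (15,-16,15)→(15,14,14)
flip: (15,14,14)→(14,-14,15)
translate: b→14 (≡-14 mod 28), so (14,-14,15)→(14,14,15)
reduced (well bottom): (14,14,15) with a≤c, −a<b≤a
well minimum = a = 14

14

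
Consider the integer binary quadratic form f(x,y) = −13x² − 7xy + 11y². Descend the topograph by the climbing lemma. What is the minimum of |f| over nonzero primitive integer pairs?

descent: ρ → (11,7,-13)  [lands on river]
river: ρ → (-13,19,5)
river: ρ → (5,21,-9)
river: ρ → (-9,15,11)
closes: descent 1, river 4
min |a| on river = 5

5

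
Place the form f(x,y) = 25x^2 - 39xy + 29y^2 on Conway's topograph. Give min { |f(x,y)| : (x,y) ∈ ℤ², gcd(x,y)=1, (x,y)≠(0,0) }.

translate: b→11 (≡-39 mod 50), so (25,-39,29)→(25,11,15)
flip: (25,11,15)→(15,-11,25)
reduced (well bottom): (15,-11,25) with a≤c, −a<b≤a
well minimum = a = 15

15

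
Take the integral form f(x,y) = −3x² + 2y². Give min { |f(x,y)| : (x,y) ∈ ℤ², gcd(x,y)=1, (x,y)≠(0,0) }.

descent: ρ → (2,4,-1)  [lands on river]
river: ρ → (-1,4,2)
closes: descent 1, river 2
min |a| on river = 1

1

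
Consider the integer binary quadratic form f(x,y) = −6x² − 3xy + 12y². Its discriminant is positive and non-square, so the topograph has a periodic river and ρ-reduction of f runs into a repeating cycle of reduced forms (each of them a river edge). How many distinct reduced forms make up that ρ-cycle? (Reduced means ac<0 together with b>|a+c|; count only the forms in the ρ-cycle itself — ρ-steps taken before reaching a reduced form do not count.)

D = 297, ⌊√D⌋ = 17
descent: ρ → (12,3,-6)
descent: ρ → (-6,9,9)  [lands on river]
river: ρ → (9,9,-6)
river: ρ → (-6,15,3)
river: ρ → (3,15,-6)
ρ-cycle length = 4 (tail of 2 descent steps not counted)

4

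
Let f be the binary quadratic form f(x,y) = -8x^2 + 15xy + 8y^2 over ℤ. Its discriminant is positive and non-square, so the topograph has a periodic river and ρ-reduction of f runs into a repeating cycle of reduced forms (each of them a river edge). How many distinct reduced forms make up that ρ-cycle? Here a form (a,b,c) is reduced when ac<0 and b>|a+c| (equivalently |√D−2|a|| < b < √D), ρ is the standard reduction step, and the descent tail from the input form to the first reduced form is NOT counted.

D = 481, ⌊√D⌋ = 21
river: ρ → (8,17,-6)
river: ρ → (-6,19,5)
river: ρ → (5,21,-2)
river: ρ → (-2,19,15)
river: ρ → (15,11,-6)
river: ρ → (-6,13,13)
river: ρ → (13,13,-6)
river: ρ → (-6,11,15)
river: ρ → (15,19,-2)
river: ρ → (-2,21,5)
river: ρ → (5,19,-6)
river: ρ → (-6,17,8)
river: ρ → (8,15,-8)
river: ρ → (-8,17,6)
river: ρ → (6,19,-5)
river: ρ → (-5,21,2)
river: ρ → (2,19,-15)
river: ρ → (-15,11,6)
river: ρ → (6,13,-13)
river: ρ → (-13,13,6)
river: ρ → (6,11,-15)
river: ρ → (-15,19,2)
river: ρ → (2,21,-5)
river: ρ → (-5,19,6)
river: ρ → (6,17,-8)
river: ρ → (-8,15,8)
ρ-cycle length = 26 (tail of 0 descent steps not counted)

26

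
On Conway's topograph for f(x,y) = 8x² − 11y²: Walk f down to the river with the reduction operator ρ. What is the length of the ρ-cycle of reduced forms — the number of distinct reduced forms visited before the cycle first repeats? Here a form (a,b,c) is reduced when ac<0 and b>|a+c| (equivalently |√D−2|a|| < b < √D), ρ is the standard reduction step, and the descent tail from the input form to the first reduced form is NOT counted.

D = 352, ⌊√D⌋ = 18
descent: ρ → (-11,0,8)
descent: ρ → (8,16,-3)  [lands on river]
river: ρ → (-3,14,13)
river: ρ → (13,12,-4)
river: ρ → (-4,12,13)
river: ρ → (13,14,-3)
river: ρ → (-3,16,8)
ρ-cycle length = 6 (tail of 2 descent steps not counted)

6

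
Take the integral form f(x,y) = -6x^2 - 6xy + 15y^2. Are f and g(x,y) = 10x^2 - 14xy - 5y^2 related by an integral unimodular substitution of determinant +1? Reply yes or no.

D₁ = 396, D₂ = 396
river cycle of f (length 2): (-6, 18, 3), (3, 18, -6)
river cycle of g (length 4): (-5, 14, 10), (10, 6, -9), (-9, 12, 7), (7, 16, -5)
cycles differ ⇒ inequivalent

no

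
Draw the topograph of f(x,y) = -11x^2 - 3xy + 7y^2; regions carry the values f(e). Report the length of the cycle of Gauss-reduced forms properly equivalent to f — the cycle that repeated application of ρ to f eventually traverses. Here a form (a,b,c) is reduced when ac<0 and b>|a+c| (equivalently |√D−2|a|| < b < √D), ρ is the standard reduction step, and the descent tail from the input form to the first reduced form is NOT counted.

D = 317, ⌊√D⌋ = 17
descent: ρ → (7,17,-1)  [lands on river]
river: ρ → (-1,17,7)
river: ρ → (7,11,-7)
river: ρ → (-7,17,1)
river: ρ → (1,17,-7)
river: ρ → (-7,11,7)
ρ-cycle length = 6 (tail of 1 descent step not counted)

6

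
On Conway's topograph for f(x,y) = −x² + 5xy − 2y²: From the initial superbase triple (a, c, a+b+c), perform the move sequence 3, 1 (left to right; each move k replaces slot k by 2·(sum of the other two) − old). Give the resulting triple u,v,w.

start (-1,-2,2) = (f(1,0),f(0,1),f(1,1))
replace slot 3: 2·((-1)+(-2)) − 2 = -8 → (-1,-2,-8)
replace slot 1: 2·((-2)+(-8)) − (-1) = -19 → (-19,-2,-8)

-19,-2,-8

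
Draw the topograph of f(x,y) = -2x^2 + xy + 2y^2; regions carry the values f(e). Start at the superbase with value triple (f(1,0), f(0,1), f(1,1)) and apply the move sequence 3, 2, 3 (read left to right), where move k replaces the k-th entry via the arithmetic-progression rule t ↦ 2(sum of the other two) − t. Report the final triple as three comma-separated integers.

start (-2,2,1) = (f(1,0),f(0,1),f(1,1))
replace slot 3: 2·((-2)+2) − 1 = -1 → (-2,2,-1)
replace slot 2: 2·((-2)+(-1)) − 2 = -8 → (-2,-8,-1)
replace slot 3: 2·((-2)+(-8)) − (-1) = -19 → (-2,-8,-19)

-2,-8,-19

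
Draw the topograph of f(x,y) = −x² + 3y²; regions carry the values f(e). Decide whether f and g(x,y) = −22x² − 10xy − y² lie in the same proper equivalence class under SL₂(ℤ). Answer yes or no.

D₁ = 12, D₂ = 12
river cycle of f (length 2): (-1, 2, 2), (2, 2, -1)
river cycle of g (length 2): (-1, 2, 2), (2, 2, -1)
cycles coincide ⇒ equivalent

yes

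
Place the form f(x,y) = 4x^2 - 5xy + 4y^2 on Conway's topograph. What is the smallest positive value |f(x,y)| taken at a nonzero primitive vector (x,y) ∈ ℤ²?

translate: b→3 (≡-5 mod 8), so (4,-5,4)→(4,3,3)
flip: (4,3,3)→(3,-3,4)
translate: b→3 (≡-3 mod 6), so (3,-3,4)→(3,3,4)
reduced (well bottom): (3,3,4) with a≤c, −a<b≤a
well minimum = a = 3

3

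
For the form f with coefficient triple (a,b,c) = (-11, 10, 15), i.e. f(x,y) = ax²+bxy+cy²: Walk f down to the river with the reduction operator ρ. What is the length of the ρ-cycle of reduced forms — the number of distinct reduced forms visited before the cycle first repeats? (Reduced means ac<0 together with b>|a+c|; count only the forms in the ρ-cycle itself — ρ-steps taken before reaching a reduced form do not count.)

D = 760, ⌊√D⌋ = 27
river: ρ → (15,20,-6)
river: ρ → (-6,16,21)
river: ρ → (21,26,-1)
river: ρ → (-1,26,21)
river: ρ → (21,16,-6)
river: ρ → (-6,20,15)
river: ρ → (15,10,-11)
river: ρ → (-11,12,14)
river: ρ → (14,16,-9)
river: ρ → (-9,20,10)
river: ρ → (10,20,-9)
river: ρ → (-9,16,14)
river: ρ → (14,12,-11)
river: ρ → (-11,10,15)
ρ-cycle length = 14 (tail of 0 descent steps not counted)

14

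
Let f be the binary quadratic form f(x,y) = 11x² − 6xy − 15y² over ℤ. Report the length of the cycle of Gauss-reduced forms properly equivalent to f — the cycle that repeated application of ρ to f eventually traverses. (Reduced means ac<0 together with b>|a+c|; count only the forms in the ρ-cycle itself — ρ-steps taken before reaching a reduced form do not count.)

D = 696, ⌊√D⌋ = 26
descent: ρ → (-15,6,11)  [lands on river]
river: ρ → (11,16,-10)
river: ρ → (-10,24,3)
river: ρ → (3,24,-10)
river: ρ → (-10,16,11)
river: ρ → (11,6,-15)
river: ρ → (-15,24,2)
river: ρ → (2,24,-15)
ρ-cycle length = 8 (tail of 1 descent step not counted)

8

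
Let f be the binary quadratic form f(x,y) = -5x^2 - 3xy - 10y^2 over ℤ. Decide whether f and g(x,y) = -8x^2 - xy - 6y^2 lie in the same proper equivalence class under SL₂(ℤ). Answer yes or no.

D₁ = -191, D₂ = -191
f is negative-definite; reduce −f:
−f: reduced (well bottom): (5,3,10) with a≤c, −a<b≤a
flip sign back: reduced form of f is (-5,-3,-10)
g is negative-definite; reduce −g:
−g: flip: (8,1,6)→(6,-1,8)
−g: reduced (well bottom): (6,-1,8) with a≤c, −a<b≤a
flip sign back: reduced form of g is (-6,1,-8)
reduced forms (-5, -3, -10) vs (-6, 1, -8) ⇒ inequivalent

no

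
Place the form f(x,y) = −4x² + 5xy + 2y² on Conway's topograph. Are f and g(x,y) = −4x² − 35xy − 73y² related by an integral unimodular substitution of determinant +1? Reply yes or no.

D₁ = 57, D₂ = 57
river cycle of f (length 6): (2, 7, -1), (-1, 7, 2), (2, 5, -4), (-4, 3, 3), (3, 3, -4), (-4, 5, 2)
river cycle of g (length 6): (-4, 5, 2), (2, 7, -1), (-1, 7, 2), (2, 5, -4), (-4, 3, 3), (3, 3, -4)
cycles coincide ⇒ equivalent

yes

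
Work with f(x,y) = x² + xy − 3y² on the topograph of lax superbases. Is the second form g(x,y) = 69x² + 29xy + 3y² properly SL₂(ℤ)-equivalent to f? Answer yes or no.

D₁ = 13, D₂ = 13
river cycle of f (length 2): (1, 3, -1), (-1, 3, 1)
river cycle of g (length 2): (-1, 3, 1), (1, 3, -1)
cycles coincide ⇒ equivalent

yes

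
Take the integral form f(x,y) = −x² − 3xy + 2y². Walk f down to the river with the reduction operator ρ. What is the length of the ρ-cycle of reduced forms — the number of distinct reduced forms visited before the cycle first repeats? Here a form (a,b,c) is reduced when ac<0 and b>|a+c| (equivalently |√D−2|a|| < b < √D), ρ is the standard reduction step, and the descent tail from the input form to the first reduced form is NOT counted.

D = 17, ⌊√D⌋ = 4
descent: ρ → (2,3,-1)  [lands on river]
river: ρ → (-1,3,2)
river: ρ → (2,1,-2)
river: ρ → (-2,3,1)
river: ρ → (1,3,-2)
river: ρ → (-2,1,2)
ρ-cycle length = 6 (tail of 1 descent step not counted)

6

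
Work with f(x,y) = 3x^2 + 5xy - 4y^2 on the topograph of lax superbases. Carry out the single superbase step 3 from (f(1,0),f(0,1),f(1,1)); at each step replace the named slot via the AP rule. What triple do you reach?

start (3,-4,4) = (f(1,0),f(0,1),f(1,1))
replace slot 3: 2·(3+(-4)) − 4 = -6 → (3,-4,-6)

3,-4,-6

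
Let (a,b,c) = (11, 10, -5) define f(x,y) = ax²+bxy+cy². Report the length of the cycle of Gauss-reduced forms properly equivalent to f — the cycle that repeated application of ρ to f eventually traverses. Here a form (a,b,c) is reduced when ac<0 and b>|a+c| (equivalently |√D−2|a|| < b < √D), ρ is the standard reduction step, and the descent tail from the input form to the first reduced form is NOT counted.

D = 320, ⌊√D⌋ = 17
river: ρ → (-5,10,11)
river: ρ → (11,12,-4)
river: ρ → (-4,12,11)
river: ρ → (11,10,-5)
ρ-cycle length = 4 (tail of 0 descent steps not counted)

4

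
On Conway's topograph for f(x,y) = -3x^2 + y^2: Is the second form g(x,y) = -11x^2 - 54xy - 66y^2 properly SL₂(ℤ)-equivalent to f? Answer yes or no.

D₁ = 12, D₂ = 12
river cycle of f (length 2): (1, 2, -2), (-2, 2, 1)
river cycle of g (length 2): (-2, 2, 1), (1, 2, -2)
cycles coincide ⇒ equivalent

yes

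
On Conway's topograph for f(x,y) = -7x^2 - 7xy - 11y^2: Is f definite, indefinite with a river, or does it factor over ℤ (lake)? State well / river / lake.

D = b²−4ac = (-7)² − 4·(-7)·(-11) = -259
D < 0 ⇒ definite ⇒ every region one sign ⇒ single well

well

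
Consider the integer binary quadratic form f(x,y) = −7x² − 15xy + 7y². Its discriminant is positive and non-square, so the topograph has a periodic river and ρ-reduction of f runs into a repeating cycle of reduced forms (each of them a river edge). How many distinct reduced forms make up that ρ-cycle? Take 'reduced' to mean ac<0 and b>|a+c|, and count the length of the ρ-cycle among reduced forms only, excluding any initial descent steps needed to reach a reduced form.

D = 421, ⌊√D⌋ = 20
descent: ρ → (7,15,-7)  [lands on river]
river: ρ → (-7,13,9)
river: ρ → (9,5,-11)
river: ρ → (-11,17,3)
river: ρ → (3,19,-5)
river: ρ → (-5,11,15)
river: ρ → (15,19,-1)
river: ρ → (-1,19,15)
river: ρ → (15,11,-5)
river: ρ → (-5,19,3)
river: ρ → (3,17,-11)
river: ρ → (-11,5,9)
river: ρ → (9,13,-7)
river: ρ → (-7,15,7)
river: ρ → (7,13,-9)
river: ρ → (-9,5,11)
river: ρ → (11,17,-3)
river: ρ → (-3,19,5)
river: ρ → (5,11,-15)
river: ρ → (-15,19,1)
river: ρ → (1,19,-15)
river: ρ → (-15,11,5)
river: ρ → (5,19,-3)
river: ρ → (-3,17,11)
river: ρ → (11,5,-9)
river: ρ → (-9,13,7)
ρ-cycle length = 26 (tail of 1 descent step not counted)

26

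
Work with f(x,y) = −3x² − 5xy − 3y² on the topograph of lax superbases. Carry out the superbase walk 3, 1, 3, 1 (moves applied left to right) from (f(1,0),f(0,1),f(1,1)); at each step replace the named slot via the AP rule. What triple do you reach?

start (-3,-3,-11) = (f(1,0),f(0,1),f(1,1))
replace slot 3: 2·((-3)+(-3)) − (-11) = -1 → (-3,-3,-1)
replace slot 1: 2·((-3)+(-1)) − (-3) = -5 → (-5,-3,-1)
replace slot 3: 2·((-5)+(-3)) − (-1) = -15 → (-5,-3,-15)
replace slot 1: 2·((-3)+(-15)) − (-5) = -31 → (-31,-3,-15)

-31,-3,-15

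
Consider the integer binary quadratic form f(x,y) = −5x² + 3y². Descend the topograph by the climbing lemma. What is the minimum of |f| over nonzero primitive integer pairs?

descent: ρ → (3,6,-2)  [lands on river]
river: ρ → (-2,6,3)
closes: descent 1, river 2
min |a| on river = 2

2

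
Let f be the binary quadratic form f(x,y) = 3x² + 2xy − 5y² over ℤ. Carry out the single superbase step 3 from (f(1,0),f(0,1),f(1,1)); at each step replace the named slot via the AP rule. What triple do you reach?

start (3,-5,0) = (f(1,0),f(0,1),f(1,1))
replace slot 3: 2·(3+(-5)) − 0 = -4 → (3,-5,-4)

3,-5,-4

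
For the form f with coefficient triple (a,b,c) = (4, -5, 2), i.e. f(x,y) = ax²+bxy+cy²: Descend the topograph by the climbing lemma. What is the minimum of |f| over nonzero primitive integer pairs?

translate: b→3 (≡-5 mod 8), so (4,-5,2)→(4,3,1)
flip: (4,3,1)→(1,-3,4)
translate: b→1 (≡-3 mod 2), so (1,-3,4)→(1,1,2)
reduced (well bottom): (1,1,2) with a≤c, −a<b≤a
well minimum = a = 1

1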